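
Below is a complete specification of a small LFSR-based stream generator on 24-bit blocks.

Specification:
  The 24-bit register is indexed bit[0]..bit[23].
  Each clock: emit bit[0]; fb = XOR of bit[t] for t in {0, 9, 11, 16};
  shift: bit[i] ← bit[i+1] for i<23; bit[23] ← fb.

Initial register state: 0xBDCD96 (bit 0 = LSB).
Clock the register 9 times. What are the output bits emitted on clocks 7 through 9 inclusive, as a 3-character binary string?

reg_0 = 0xBDCD96
clock 1: out=0, reg = 0x5EE6CB
clock 2: out=1, reg = 0x2F7365
clock 3: out=1, reg = 0x97B9B2
clock 4: out=0, reg = 0x4BDCD9
clock 5: out=1, reg = 0xA5EE6C
clock 6: out=0, reg = 0xD2F736
clock 7: out=0, reg = 0xE97B9B
clock 8: out=1, reg = 0x74BDCD
clock 9: out=1, reg = 0x3A5EE6

011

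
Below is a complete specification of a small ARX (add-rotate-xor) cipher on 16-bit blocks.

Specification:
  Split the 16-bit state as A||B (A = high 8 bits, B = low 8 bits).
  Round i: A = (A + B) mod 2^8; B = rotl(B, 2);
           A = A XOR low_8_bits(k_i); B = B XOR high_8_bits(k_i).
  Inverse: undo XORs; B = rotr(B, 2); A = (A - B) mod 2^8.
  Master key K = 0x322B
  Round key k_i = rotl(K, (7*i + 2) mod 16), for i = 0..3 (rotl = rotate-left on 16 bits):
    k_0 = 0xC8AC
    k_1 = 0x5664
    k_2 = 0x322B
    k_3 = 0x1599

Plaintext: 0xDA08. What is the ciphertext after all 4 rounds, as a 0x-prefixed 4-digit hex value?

s_0 = plaintext = 0xDA08
s_1 = Round(s_0, k_0) = 0x4EE8
s_2 = Round(s_1, k_1) = 0x52F5
s_3 = Round(s_2, k_2) = 0x6CE5
s_4 = Round(s_3, k_3) = 0xC882

0xC882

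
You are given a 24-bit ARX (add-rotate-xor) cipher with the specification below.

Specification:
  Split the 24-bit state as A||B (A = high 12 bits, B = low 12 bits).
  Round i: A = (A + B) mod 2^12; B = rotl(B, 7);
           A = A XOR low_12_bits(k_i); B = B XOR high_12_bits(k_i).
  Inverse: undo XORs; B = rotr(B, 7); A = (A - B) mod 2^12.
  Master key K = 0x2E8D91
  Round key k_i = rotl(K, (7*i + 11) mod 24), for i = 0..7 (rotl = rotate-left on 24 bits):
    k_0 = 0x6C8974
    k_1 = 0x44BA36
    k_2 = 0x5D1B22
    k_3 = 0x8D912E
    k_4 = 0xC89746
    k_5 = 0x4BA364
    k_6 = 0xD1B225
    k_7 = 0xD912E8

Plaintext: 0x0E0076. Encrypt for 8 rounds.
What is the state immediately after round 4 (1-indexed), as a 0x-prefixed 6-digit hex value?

s_0 = plaintext = 0x0E0076
s_1 = Round(s_0, k_0) = 0x822DCB
s_2 = Round(s_1, k_1) = 0xFDB1A5
s_3 = Round(s_2, k_2) = 0xAA275C
s_4 = Round(s_3, k_3) = 0x0D06E3
s_5 = Round(s_4, k_4) = 0x0F5D3E
s_6 = Round(s_5, k_5) = 0xD57BD3
s_7 = Round(s_6, k_6) = 0xB0F4C5
s_8 = Round(s_7, k_7) = 0xD3CF37

0x0D06E3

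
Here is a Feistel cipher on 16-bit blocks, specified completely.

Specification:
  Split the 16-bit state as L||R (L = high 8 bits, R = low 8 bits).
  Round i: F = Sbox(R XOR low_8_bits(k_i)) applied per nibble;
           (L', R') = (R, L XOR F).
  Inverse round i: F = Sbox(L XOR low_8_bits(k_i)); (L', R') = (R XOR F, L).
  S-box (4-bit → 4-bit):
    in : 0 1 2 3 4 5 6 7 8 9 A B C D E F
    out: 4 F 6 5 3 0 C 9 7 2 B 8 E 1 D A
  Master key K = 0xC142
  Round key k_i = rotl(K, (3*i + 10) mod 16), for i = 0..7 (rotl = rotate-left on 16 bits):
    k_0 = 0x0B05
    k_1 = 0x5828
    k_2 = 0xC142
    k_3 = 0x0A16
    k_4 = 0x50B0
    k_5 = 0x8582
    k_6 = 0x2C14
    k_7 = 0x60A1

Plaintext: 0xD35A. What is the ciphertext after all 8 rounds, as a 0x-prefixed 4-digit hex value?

0x1072

s_0 = plaintext = 0xD35A
s_1 = Round(s_0, k_0) = 0x5AD9
s_2 = Round(s_1, k_1) = 0xD9F5
s_3 = Round(s_2, k_2) = 0xF550
s_4 = Round(s_3, k_3) = 0x50C9
s_5 = Round(s_4, k_4) = 0xC9C2
s_6 = Round(s_5, k_5) = 0xC2FD
s_7 = Round(s_6, k_6) = 0xFD10
s_8 = Round(s_7, k_7) = 0x1072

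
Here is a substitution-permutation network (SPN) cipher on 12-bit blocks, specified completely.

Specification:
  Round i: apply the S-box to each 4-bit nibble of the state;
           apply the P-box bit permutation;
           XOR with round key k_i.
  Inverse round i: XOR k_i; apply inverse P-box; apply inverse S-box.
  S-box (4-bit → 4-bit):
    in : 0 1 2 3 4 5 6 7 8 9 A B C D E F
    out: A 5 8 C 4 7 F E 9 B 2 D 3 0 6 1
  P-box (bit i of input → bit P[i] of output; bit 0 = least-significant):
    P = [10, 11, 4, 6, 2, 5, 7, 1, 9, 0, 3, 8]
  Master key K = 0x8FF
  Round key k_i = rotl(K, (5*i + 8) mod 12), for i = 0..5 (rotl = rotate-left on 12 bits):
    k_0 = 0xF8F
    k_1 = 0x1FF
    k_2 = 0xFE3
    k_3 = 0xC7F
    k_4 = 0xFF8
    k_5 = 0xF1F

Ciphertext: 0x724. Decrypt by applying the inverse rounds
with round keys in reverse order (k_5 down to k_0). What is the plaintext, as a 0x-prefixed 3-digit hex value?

s_0 = ciphertext = 0x724
s_1 = InvRound(s_0, k_5) = 0xE0E
s_2 = InvRound(s_1, k_4) = 0x263
s_3 = InvRound(s_2, k_3) = 0x1F5
s_4 = InvRound(s_3, k_2) = 0xF85
s_5 = InvRound(s_4, k_1) = 0x106
s_6 = InvRound(s_5, k_0) = 0x54C

0x54C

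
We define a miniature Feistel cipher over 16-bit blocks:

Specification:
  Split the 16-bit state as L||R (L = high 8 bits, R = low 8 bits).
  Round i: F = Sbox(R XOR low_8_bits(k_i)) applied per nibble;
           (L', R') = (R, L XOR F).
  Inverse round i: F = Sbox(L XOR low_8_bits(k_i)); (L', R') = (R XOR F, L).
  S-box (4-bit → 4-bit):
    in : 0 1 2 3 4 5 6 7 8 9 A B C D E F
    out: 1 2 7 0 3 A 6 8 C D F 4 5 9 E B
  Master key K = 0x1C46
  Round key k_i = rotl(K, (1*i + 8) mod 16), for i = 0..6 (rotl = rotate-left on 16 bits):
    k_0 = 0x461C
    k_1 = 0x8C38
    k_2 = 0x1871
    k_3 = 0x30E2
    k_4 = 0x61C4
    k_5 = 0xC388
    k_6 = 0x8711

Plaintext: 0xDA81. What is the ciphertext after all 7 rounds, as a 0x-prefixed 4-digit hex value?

s_0 = plaintext = 0xDA81
s_1 = Round(s_0, k_0) = 0x8103
s_2 = Round(s_1, k_1) = 0x0385
s_3 = Round(s_2, k_2) = 0x85B0
s_4 = Round(s_3, k_3) = 0xB022
s_5 = Round(s_4, k_4) = 0x2256
s_6 = Round(s_5, k_5) = 0x56BC
s_7 = Round(s_6, k_6) = 0xBCAF

0xBCAF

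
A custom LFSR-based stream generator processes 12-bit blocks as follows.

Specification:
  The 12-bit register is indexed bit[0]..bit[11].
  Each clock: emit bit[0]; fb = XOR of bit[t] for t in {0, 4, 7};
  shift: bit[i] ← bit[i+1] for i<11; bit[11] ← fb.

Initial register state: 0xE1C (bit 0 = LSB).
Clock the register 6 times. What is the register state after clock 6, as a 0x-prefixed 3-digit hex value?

reg_0 = 0xE1C
clock 1: out=0, reg = 0xF0E
clock 2: out=0, reg = 0x787
clock 3: out=1, reg = 0x3C3
clock 4: out=1, reg = 0x1E1
clock 5: out=1, reg = 0x0F0
clock 6: out=0, reg = 0x078

0x078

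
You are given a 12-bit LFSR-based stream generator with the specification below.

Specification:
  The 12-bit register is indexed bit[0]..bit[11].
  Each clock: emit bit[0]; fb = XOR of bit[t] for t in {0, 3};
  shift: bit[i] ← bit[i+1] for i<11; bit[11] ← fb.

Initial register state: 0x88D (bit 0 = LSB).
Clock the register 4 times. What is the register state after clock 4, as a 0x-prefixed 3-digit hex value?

reg_0 = 0x88D
clock 1: out=1, reg = 0x446
clock 2: out=0, reg = 0x223
clock 3: out=1, reg = 0x911
clock 4: out=1, reg = 0xC88

0xC88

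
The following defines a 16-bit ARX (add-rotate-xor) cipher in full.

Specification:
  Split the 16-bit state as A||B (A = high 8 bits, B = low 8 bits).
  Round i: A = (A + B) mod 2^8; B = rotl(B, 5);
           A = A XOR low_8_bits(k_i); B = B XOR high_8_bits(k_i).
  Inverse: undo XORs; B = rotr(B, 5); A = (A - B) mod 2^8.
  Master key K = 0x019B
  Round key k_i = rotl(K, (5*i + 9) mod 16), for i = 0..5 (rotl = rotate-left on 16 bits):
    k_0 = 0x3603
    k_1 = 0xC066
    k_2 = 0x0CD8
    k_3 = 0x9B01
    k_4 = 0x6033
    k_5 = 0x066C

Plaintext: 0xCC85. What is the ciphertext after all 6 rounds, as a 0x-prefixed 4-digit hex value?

s_0 = plaintext = 0xCC85
s_1 = Round(s_0, k_0) = 0x5286
s_2 = Round(s_1, k_1) = 0xBE10
s_3 = Round(s_2, k_2) = 0x160E
s_4 = Round(s_3, k_3) = 0x255A
s_5 = Round(s_4, k_4) = 0x4C2B
s_6 = Round(s_5, k_5) = 0x1B63

0x1B63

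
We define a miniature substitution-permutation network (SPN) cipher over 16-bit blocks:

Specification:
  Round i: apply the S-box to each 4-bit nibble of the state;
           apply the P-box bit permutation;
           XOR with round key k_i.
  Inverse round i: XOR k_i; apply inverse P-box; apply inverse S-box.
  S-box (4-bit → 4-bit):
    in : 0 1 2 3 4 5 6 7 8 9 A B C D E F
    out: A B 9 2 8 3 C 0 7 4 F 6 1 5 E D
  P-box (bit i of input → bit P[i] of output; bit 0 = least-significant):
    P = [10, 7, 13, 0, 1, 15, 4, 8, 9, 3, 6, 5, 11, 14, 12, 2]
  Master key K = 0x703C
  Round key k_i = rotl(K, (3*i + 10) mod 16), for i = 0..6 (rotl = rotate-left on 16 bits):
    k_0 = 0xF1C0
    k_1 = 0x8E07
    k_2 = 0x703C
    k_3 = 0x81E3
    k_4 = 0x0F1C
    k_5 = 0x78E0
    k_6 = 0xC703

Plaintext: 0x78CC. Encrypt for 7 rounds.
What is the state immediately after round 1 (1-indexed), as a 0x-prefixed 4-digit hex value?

0xF78A

s_0 = plaintext = 0x78CC
s_1 = Round(s_0, k_0) = 0xF78A
s_2 = Round(s_1, k_1) = 0x3290
s_3 = Round(s_2, k_2) = 0x328D
s_4 = Round(s_3, k_3) = 0x67D1
s_5 = Round(s_4, k_4) = 0x1B8B
s_6 = Round(s_5, k_5) = 0x903E
s_7 = Round(s_6, k_6) = 0x77AA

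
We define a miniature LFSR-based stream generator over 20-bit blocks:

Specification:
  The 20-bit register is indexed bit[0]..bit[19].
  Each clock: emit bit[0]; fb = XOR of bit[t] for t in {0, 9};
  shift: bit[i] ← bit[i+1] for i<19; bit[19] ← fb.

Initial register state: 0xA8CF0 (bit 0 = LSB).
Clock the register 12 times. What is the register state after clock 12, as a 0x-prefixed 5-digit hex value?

0x9B6A8

reg_0 = 0xA8CF0
clock 1: out=0, reg = 0x54678
clock 2: out=0, reg = 0xAA33C
clock 3: out=0, reg = 0xD519E
clock 4: out=0, reg = 0x6A8CF
clock 5: out=1, reg = 0xB5467
clock 6: out=1, reg = 0xDAA33
clock 7: out=1, reg = 0x6D519
clock 8: out=1, reg = 0xB6A8C
clock 9: out=0, reg = 0xDB546
clock 10: out=0, reg = 0x6DAA3
clock 11: out=1, reg = 0x36D51
clock 12: out=1, reg = 0x9B6A8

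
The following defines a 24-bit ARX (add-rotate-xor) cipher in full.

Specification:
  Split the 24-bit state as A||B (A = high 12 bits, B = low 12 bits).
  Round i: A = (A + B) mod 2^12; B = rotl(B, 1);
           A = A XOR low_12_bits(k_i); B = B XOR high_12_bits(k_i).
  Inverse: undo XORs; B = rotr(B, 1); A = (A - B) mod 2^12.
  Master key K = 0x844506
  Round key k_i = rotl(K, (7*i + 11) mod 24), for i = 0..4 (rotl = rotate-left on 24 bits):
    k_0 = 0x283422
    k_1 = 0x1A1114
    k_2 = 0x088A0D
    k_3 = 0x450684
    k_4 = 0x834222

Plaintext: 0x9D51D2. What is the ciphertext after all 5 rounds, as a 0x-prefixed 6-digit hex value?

s_0 = plaintext = 0x9D51D2
s_1 = Round(s_0, k_0) = 0xF85127
s_2 = Round(s_1, k_1) = 0x1B83EF
s_3 = Round(s_2, k_2) = 0xFAA756
s_4 = Round(s_3, k_3) = 0x184AFC
s_5 = Round(s_4, k_4) = 0xEA2DCD

0xEA2DCD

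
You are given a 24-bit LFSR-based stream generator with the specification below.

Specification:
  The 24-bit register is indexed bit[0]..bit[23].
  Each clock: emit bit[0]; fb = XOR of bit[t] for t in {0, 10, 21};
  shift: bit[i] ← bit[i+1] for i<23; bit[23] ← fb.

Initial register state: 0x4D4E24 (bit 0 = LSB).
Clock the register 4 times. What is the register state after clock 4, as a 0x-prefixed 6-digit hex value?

reg_0 = 0x4D4E24
clock 1: out=0, reg = 0xA6A712
clock 2: out=0, reg = 0x535389
clock 3: out=1, reg = 0xA9A9C4
clock 4: out=0, reg = 0xD4D4E2

0xD4D4E2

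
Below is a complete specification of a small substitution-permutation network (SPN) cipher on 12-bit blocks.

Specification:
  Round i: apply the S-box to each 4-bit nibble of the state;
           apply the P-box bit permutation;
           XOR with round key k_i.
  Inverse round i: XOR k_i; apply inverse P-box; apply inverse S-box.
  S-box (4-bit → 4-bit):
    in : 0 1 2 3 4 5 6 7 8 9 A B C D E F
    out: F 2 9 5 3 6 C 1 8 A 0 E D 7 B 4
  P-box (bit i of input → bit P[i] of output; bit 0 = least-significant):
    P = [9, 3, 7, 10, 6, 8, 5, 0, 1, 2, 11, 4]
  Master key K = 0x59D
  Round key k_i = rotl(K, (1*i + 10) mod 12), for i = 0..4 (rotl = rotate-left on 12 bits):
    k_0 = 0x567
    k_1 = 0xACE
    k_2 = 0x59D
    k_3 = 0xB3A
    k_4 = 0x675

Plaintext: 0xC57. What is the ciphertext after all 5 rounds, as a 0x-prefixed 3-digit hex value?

s_0 = plaintext = 0xC57
s_1 = Round(s_0, k_0) = 0xE55
s_2 = Round(s_1, k_1) = 0xB70
s_3 = Round(s_2, k_2) = 0xB41
s_4 = Round(s_3, k_3) = 0x266
s_5 = Round(s_4, k_4) = 0x2C6

0x2C6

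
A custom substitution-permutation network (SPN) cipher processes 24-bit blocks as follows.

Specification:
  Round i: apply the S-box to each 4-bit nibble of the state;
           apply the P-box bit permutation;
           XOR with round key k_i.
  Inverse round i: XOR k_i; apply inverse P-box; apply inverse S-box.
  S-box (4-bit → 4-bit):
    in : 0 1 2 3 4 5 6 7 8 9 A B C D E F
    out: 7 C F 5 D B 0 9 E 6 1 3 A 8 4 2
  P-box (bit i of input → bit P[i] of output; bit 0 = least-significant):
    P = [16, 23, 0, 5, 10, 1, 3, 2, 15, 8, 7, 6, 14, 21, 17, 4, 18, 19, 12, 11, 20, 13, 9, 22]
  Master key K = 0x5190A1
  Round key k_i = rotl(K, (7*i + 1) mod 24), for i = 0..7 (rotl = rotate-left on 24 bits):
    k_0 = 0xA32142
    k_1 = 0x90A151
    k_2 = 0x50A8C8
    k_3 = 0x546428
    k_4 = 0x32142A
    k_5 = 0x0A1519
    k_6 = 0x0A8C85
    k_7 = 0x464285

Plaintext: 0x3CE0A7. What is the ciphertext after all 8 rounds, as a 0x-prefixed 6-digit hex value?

0x4880D7

s_0 = plaintext = 0x3CE0A7
s_1 = Round(s_0, k_0) = 0xB8AEE2
s_2 = Round(s_1, k_1) = 0x09D9F8
s_3 = Round(s_2, k_2) = 0xC89B7B
s_4 = Round(s_3, k_3) = 0xBFD92C
s_5 = Round(s_4, k_4) = 0xAA3194
s_6 = Round(s_5, k_5) = 0x1D55F2
s_7 = Round(s_6, k_6) = 0xEB47F6
s_8 = Round(s_7, k_7) = 0x4880D7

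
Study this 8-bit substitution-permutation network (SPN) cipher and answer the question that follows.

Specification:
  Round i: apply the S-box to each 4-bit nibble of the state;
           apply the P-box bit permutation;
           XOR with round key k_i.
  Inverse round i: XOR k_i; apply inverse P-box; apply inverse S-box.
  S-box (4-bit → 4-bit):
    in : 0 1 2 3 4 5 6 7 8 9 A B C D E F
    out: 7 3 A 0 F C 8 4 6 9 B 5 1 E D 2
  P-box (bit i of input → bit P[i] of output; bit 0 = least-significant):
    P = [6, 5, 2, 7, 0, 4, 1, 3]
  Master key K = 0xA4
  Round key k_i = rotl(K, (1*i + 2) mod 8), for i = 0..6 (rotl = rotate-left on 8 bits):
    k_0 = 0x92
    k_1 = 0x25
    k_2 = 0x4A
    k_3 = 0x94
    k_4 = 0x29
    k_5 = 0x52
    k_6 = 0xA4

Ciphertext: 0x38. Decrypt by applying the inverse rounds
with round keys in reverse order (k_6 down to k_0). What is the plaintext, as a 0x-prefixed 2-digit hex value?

0x45

s_0 = ciphertext = 0x38
s_1 = InvRound(s_0, k_6) = 0x25
s_2 = InvRound(s_1, k_5) = 0x00
s_3 = InvRound(s_2, k_4) = 0x9F
s_4 = InvRound(s_3, k_3) = 0xE3
s_5 = InvRound(s_4, k_2) = 0x92
s_6 = InvRound(s_5, k_1) = 0x0D
s_7 = InvRound(s_6, k_0) = 0x45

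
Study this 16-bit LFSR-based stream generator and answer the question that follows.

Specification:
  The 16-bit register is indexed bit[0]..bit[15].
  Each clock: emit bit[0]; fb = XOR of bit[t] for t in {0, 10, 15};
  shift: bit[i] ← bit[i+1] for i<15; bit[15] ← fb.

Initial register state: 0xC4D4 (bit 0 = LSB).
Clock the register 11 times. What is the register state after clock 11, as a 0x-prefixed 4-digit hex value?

0x2B98

reg_0 = 0xC4D4
clock 1: out=0, reg = 0x626A
clock 2: out=0, reg = 0x3135
clock 3: out=1, reg = 0x989A
clock 4: out=0, reg = 0xCC4D
clock 5: out=1, reg = 0xE626
clock 6: out=0, reg = 0x7313
clock 7: out=1, reg = 0xB989
clock 8: out=1, reg = 0x5CC4
clock 9: out=0, reg = 0xAE62
clock 10: out=0, reg = 0x5731
clock 11: out=1, reg = 0x2B98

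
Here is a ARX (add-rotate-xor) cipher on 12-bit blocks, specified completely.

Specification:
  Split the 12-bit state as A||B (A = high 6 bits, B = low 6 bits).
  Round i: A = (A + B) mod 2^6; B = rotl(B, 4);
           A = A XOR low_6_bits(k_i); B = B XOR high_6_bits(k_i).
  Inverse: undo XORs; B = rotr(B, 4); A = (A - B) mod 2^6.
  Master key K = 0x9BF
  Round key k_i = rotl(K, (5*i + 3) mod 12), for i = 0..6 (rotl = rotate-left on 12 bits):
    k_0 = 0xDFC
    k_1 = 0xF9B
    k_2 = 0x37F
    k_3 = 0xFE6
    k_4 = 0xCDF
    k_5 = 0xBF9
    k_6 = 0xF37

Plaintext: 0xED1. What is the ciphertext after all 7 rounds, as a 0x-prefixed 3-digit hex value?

s_0 = plaintext = 0xED1
s_1 = Round(s_0, k_0) = 0xC23
s_2 = Round(s_1, k_1) = 0x206
s_3 = Round(s_2, k_2) = 0xC6C
s_4 = Round(s_3, k_3) = 0xEF4
s_5 = Round(s_4, k_4) = 0xC3E
s_6 = Round(s_5, k_5) = 0x5C0
s_7 = Round(s_6, k_6) = 0x83C

0x83C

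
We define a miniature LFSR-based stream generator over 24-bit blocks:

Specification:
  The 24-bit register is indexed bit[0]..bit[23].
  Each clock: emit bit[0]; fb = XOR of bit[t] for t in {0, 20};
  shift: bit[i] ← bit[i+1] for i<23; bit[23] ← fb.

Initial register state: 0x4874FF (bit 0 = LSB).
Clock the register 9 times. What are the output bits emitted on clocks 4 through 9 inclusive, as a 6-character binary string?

reg_0 = 0x4874FF
clock 1: out=1, reg = 0xA43A7F
clock 2: out=1, reg = 0xD21D3F
clock 3: out=1, reg = 0x690E9F
clock 4: out=1, reg = 0xB4874F
clock 5: out=1, reg = 0x5A43A7
clock 6: out=1, reg = 0x2D21D3
clock 7: out=1, reg = 0x9690E9
clock 8: out=1, reg = 0x4B4874
clock 9: out=0, reg = 0x25A43A

111110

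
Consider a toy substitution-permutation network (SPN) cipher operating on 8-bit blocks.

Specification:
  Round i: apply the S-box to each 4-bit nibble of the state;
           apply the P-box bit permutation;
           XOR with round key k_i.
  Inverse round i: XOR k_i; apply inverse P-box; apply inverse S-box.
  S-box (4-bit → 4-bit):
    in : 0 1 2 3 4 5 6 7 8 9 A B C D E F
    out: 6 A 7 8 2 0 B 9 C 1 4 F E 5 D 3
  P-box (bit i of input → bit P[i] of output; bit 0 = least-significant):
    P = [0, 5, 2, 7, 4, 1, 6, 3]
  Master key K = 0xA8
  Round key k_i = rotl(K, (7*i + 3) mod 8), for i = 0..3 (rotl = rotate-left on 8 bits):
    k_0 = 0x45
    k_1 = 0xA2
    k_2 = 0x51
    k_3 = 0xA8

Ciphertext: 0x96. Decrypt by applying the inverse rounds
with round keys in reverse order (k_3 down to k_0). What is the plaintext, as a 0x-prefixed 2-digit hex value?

s_0 = ciphertext = 0x96
s_1 = InvRound(s_0, k_3) = 0x60
s_2 = InvRound(s_1, k_2) = 0x9F
s_3 = InvRound(s_2, k_1) = 0x72
s_4 = InvRound(s_3, k_0) = 0xF2

0xF2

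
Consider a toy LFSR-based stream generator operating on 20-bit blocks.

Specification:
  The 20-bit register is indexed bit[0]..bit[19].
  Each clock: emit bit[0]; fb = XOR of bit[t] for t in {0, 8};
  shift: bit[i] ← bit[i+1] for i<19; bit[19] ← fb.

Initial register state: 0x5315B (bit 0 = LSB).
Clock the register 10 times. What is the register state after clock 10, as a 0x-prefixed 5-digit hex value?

reg_0 = 0x5315B
clock 1: out=1, reg = 0x298AD
clock 2: out=1, reg = 0x94C56
clock 3: out=0, reg = 0x4A62B
clock 4: out=1, reg = 0xA5315
clock 5: out=1, reg = 0x5298A
clock 6: out=0, reg = 0xA94C5
clock 7: out=1, reg = 0xD4A62
clock 8: out=0, reg = 0x6A531
clock 9: out=1, reg = 0x35298
clock 10: out=0, reg = 0x1A94C

0x1A94C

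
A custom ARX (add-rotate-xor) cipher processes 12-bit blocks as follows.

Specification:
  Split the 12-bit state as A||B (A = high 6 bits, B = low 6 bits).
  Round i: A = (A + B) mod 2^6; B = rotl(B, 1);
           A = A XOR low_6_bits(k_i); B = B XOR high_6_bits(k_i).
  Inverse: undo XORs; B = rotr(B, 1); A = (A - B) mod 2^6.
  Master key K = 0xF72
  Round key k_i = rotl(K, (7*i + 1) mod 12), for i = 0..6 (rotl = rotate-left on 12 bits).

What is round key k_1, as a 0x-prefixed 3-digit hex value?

K = 0xF72
k_0 = rotl(K, (7*0+1) mod 12) = rotl(K, 1) = 0xEE5
k_1 = rotl(K, (7*1+1) mod 12) = rotl(K, 8) = 0x2F7

0x2F7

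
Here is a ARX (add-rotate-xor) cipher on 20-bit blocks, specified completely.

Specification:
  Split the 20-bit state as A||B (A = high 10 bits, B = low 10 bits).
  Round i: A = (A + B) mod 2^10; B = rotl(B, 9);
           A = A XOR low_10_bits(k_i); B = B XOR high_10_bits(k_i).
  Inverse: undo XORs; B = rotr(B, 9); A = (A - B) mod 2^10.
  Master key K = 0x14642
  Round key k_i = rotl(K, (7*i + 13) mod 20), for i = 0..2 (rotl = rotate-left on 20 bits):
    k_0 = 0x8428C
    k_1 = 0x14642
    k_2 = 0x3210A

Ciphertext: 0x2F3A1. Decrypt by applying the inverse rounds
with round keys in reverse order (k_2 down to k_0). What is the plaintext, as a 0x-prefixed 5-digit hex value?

s_0 = ciphertext = 0x2F3A1
s_1 = InvRound(s_0, k_2) = 0xB8ED3
s_2 = InvRound(s_1, k_1) = 0xE7105
s_3 = InvRound(s_2, k_0) = 0xB962B

0xB962B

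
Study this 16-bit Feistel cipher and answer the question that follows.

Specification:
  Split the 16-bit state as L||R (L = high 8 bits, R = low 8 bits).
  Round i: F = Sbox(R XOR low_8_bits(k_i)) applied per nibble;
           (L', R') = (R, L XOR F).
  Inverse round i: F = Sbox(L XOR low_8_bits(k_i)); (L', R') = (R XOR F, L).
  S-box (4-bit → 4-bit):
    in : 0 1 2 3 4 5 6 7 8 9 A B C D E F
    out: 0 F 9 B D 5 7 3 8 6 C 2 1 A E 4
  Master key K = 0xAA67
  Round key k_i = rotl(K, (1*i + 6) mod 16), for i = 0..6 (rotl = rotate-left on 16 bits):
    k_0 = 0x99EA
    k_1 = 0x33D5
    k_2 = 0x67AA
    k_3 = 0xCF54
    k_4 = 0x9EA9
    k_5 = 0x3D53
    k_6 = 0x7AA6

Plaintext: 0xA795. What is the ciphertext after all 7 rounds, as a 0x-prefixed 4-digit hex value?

s_0 = plaintext = 0xA795
s_1 = Round(s_0, k_0) = 0x9593
s_2 = Round(s_1, k_1) = 0x9342
s_3 = Round(s_2, k_2) = 0x427B
s_4 = Round(s_3, k_3) = 0x7BD6
s_5 = Round(s_4, k_4) = 0xD64F
s_6 = Round(s_5, k_5) = 0x4F27
s_7 = Round(s_6, k_6) = 0x27C0

0x27C0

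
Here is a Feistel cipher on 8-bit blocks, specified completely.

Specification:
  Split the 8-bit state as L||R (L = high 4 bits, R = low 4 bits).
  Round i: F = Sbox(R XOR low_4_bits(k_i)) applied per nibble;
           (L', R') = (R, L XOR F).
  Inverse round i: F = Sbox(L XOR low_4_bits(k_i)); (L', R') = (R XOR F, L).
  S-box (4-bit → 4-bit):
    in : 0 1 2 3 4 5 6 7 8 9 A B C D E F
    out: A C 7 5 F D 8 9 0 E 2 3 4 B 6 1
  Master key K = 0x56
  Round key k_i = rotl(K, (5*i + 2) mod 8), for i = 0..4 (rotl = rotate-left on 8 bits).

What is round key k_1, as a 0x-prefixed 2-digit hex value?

0x2B

K = 0x56
k_0 = rotl(K, (5*0+2) mod 8) = rotl(K, 2) = 0x59
k_1 = rotl(K, (5*1+2) mod 8) = rotl(K, 7) = 0x2B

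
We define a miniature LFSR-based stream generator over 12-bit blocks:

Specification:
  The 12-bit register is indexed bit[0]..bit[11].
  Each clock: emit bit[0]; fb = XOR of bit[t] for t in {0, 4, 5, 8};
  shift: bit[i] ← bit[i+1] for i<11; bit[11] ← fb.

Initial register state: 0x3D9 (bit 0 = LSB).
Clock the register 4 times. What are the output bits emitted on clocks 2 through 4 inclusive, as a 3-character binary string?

001

reg_0 = 0x3D9
clock 1: out=1, reg = 0x9EC
clock 2: out=0, reg = 0x4F6
clock 3: out=0, reg = 0x27B
clock 4: out=1, reg = 0x93D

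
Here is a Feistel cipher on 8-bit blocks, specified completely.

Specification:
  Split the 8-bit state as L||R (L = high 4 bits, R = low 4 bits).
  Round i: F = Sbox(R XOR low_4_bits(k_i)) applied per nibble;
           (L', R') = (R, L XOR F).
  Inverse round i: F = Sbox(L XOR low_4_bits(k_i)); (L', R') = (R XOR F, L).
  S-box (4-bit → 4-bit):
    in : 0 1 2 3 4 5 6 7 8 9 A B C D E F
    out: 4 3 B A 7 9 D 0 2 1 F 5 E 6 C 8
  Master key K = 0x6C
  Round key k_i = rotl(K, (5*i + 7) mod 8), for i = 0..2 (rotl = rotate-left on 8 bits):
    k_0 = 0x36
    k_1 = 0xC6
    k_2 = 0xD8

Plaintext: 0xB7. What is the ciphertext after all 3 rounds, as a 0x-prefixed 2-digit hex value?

s_0 = plaintext = 0xB7
s_1 = Round(s_0, k_0) = 0x78
s_2 = Round(s_1, k_1) = 0x8B
s_3 = Round(s_2, k_2) = 0xB2

0xB2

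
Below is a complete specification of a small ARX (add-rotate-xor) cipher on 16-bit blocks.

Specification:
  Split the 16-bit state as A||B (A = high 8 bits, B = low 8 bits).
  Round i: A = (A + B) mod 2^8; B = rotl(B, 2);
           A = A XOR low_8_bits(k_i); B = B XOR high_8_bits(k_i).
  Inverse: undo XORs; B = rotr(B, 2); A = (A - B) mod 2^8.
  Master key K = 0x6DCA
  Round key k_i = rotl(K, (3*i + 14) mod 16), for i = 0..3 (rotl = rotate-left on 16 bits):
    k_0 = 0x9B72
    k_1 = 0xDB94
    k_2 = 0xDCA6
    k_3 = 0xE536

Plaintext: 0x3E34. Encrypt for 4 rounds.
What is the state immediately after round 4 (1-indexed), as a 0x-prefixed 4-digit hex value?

0x4CF9

s_0 = plaintext = 0x3E34
s_1 = Round(s_0, k_0) = 0x004B
s_2 = Round(s_1, k_1) = 0xDFF6
s_3 = Round(s_2, k_2) = 0x7307
s_4 = Round(s_3, k_3) = 0x4CF9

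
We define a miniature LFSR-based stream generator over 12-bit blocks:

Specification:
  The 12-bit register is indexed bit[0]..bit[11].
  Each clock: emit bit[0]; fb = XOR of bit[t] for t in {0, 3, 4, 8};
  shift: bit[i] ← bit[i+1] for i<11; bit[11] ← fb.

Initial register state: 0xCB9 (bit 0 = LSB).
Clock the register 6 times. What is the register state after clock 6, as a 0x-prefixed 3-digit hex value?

reg_0 = 0xCB9
clock 1: out=1, reg = 0xE5C
clock 2: out=0, reg = 0x72E
clock 3: out=0, reg = 0x397
clock 4: out=1, reg = 0x9CB
clock 5: out=1, reg = 0xCE5
clock 6: out=1, reg = 0xE72

0xE72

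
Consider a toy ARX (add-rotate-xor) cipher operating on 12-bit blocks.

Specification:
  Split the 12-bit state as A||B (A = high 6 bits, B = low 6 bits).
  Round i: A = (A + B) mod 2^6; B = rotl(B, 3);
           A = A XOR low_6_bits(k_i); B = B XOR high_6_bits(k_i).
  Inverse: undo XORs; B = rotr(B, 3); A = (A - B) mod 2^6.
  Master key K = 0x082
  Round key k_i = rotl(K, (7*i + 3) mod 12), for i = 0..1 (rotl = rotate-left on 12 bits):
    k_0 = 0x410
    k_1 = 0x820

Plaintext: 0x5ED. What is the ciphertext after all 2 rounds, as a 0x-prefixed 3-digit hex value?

0xC4F

s_0 = plaintext = 0x5ED
s_1 = Round(s_0, k_0) = 0x53D
s_2 = Round(s_1, k_1) = 0xC4F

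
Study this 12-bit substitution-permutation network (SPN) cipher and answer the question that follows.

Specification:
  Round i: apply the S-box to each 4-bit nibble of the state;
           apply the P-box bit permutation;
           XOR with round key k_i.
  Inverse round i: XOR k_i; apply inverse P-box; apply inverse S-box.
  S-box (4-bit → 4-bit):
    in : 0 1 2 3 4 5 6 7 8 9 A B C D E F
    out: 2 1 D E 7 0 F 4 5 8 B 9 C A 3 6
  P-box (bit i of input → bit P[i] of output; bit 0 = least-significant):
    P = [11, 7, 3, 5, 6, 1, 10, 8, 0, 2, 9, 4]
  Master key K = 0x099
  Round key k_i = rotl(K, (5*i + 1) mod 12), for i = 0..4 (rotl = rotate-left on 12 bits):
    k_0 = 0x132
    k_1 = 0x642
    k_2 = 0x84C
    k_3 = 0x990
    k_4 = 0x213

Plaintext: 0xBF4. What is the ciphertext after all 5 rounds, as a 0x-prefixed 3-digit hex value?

0xD0C

s_0 = plaintext = 0xBF4
s_1 = Round(s_0, k_0) = 0xDA9
s_2 = Round(s_1, k_1) = 0x734
s_3 = Round(s_2, k_2) = 0x7C6
s_4 = Round(s_3, k_3) = 0x638
s_5 = Round(s_4, k_4) = 0xD0C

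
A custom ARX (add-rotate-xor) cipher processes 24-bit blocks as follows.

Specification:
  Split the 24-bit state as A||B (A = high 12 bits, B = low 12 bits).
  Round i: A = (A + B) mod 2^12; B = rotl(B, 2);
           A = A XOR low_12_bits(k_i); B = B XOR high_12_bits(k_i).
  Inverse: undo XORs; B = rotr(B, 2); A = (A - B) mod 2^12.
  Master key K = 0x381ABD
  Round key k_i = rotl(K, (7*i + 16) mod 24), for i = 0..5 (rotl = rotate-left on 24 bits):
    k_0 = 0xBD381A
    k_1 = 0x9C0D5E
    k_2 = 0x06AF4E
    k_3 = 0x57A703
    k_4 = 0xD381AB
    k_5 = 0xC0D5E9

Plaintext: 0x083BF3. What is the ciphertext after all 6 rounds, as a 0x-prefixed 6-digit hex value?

0x153051

s_0 = plaintext = 0x083BF3
s_1 = Round(s_0, k_0) = 0x46C41D
s_2 = Round(s_1, k_1) = 0x5D79B5
s_3 = Round(s_2, k_2) = 0x0C26BC
s_4 = Round(s_3, k_3) = 0x07DF8B
s_5 = Round(s_4, k_4) = 0x1A3317
s_6 = Round(s_5, k_5) = 0x153051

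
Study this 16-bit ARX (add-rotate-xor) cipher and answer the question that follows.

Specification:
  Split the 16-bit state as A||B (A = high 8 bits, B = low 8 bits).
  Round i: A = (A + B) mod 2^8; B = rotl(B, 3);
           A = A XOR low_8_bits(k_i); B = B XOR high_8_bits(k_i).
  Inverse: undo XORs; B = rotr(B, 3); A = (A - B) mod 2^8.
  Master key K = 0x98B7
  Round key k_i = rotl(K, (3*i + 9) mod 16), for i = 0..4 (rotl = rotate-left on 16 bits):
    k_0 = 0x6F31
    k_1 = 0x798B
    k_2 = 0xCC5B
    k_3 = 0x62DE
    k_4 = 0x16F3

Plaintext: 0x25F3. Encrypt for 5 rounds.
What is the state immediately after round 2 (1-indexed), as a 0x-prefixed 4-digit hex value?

0x92FE

s_0 = plaintext = 0x25F3
s_1 = Round(s_0, k_0) = 0x29F0
s_2 = Round(s_1, k_1) = 0x92FE
s_3 = Round(s_2, k_2) = 0xCB3B
s_4 = Round(s_3, k_3) = 0xD8BB
s_5 = Round(s_4, k_4) = 0x60CB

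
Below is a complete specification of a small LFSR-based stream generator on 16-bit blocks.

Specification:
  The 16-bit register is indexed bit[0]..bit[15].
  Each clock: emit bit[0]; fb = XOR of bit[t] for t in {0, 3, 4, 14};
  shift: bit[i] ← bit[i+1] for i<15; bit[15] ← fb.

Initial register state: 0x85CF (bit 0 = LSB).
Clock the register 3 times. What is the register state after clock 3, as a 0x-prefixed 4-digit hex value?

reg_0 = 0x85CF
clock 1: out=1, reg = 0x42E7
clock 2: out=1, reg = 0x2173
clock 3: out=1, reg = 0x10B9

0x10B9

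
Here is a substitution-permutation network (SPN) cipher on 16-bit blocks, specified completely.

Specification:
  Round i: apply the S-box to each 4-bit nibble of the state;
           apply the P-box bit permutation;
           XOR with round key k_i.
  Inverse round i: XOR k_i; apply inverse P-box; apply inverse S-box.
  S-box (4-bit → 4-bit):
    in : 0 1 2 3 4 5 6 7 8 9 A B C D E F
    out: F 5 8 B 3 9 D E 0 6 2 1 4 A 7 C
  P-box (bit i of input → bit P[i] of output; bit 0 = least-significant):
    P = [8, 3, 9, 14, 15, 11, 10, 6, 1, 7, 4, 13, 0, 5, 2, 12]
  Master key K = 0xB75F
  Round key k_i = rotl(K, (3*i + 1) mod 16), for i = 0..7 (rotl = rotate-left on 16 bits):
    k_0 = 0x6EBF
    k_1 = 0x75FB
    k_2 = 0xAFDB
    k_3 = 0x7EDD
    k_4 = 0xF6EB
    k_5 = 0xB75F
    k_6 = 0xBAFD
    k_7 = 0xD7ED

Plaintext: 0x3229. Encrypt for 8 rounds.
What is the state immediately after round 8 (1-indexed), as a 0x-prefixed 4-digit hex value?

s_0 = plaintext = 0x3229
s_1 = Round(s_0, k_0) = 0x5CD6
s_2 = Round(s_1, k_1) = 0x2EAA
s_3 = Round(s_2, k_2) = 0xB741
s_4 = Round(s_3, k_3) = 0xD54C
s_5 = Round(s_4, k_4) = 0x4CC9
s_6 = Round(s_5, k_5) = 0xB166
s_7 = Round(s_6, k_6) = 0x7DAE
s_8 = Round(s_7, k_7) = 0xEC41

0xEC41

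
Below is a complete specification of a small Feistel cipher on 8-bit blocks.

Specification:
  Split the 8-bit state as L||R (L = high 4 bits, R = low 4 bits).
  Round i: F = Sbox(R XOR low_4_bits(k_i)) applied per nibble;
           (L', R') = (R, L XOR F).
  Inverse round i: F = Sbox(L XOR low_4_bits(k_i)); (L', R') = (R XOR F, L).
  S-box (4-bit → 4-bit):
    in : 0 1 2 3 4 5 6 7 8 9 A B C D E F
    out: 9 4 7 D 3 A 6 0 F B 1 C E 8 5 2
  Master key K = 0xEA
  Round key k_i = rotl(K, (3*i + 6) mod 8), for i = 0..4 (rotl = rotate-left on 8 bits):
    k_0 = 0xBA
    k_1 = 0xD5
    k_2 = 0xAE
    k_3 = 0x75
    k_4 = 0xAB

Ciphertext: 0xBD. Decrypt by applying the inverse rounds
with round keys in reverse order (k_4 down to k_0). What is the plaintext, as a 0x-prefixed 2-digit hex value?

0x25

s_0 = ciphertext = 0xBD
s_1 = InvRound(s_0, k_4) = 0x4B
s_2 = InvRound(s_1, k_3) = 0xF4
s_3 = InvRound(s_2, k_2) = 0x0F
s_4 = InvRound(s_3, k_1) = 0x50
s_5 = InvRound(s_4, k_0) = 0x25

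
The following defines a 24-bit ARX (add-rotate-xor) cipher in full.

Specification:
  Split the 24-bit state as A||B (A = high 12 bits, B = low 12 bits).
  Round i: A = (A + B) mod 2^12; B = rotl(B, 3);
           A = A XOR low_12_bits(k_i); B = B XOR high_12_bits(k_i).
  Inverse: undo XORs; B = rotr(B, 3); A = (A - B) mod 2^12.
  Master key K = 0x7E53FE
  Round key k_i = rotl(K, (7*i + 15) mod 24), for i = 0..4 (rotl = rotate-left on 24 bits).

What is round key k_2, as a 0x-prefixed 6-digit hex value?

K = 0x7E53FE
k_0 = rotl(K, (7*0+15) mod 24) = rotl(K, 15) = 0xFF3F29
k_1 = rotl(K, (7*1+15) mod 24) = rotl(K, 22) = 0x9F94FF
k_2 = rotl(K, (7*2+15) mod 24) = rotl(K, 5) = 0xCA7FCF

0xCA7FCF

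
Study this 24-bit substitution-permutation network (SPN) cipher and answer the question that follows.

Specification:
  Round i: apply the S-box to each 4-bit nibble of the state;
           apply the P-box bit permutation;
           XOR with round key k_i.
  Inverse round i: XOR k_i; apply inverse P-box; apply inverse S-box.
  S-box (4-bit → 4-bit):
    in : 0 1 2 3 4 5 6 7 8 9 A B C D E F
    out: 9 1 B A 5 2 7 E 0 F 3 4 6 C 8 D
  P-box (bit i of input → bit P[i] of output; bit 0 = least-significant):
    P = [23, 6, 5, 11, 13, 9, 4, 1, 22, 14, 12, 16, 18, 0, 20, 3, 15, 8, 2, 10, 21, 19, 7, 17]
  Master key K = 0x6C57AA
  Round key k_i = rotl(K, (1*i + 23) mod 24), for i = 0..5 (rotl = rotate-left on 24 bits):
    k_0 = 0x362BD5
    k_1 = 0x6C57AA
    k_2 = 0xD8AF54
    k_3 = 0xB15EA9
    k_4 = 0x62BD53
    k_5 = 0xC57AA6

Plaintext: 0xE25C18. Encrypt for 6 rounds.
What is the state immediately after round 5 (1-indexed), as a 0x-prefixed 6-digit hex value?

0x411226

s_0 = plaintext = 0xE25C18
s_1 = Round(s_0, k_0) = 0x34DED4
s_2 = Round(s_1, k_1) = 0xF7D794
s_3 = Round(s_2, k_2) = 0x6BD8EA
s_4 = Round(s_3, k_3) = 0x095E67
s_5 = Round(s_4, k_4) = 0x411226
s_6 = Round(s_5, k_5) = 0x209844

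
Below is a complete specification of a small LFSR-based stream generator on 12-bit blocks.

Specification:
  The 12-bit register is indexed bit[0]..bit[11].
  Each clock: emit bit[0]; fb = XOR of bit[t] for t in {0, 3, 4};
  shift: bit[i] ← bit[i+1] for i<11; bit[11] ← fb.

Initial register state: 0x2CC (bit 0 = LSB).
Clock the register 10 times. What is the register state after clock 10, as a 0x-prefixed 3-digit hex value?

reg_0 = 0x2CC
clock 1: out=0, reg = 0x966
clock 2: out=0, reg = 0x4B3
clock 3: out=1, reg = 0x259
clock 4: out=1, reg = 0x92C
clock 5: out=0, reg = 0xC96
clock 6: out=0, reg = 0xE4B
clock 7: out=1, reg = 0x725
clock 8: out=1, reg = 0xB92
clock 9: out=0, reg = 0xDC9
clock 10: out=1, reg = 0x6E4

0x6E4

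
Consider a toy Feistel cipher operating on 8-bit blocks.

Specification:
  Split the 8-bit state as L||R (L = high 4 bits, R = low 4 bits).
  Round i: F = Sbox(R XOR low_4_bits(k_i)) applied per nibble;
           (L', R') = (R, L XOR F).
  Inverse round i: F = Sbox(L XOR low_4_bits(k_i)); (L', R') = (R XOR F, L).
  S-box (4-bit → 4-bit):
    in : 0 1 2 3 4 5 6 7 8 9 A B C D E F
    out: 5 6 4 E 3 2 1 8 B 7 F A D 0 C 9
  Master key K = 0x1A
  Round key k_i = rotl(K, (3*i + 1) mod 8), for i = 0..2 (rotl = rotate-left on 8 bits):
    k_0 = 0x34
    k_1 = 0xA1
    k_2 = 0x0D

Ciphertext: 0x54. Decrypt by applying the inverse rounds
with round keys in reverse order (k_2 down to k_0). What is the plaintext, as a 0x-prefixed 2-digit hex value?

0xF9

s_0 = ciphertext = 0x54
s_1 = InvRound(s_0, k_2) = 0xF5
s_2 = InvRound(s_1, k_1) = 0x9F
s_3 = InvRound(s_2, k_0) = 0xF9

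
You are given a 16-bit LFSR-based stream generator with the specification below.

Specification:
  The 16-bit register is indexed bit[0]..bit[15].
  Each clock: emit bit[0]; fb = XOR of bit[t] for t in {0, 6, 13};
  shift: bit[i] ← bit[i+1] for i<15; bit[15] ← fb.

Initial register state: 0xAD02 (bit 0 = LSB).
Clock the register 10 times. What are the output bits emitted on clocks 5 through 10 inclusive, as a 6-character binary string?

reg_0 = 0xAD02
clock 1: out=0, reg = 0xD681
clock 2: out=1, reg = 0xEB40
clock 3: out=0, reg = 0x75A0
clock 4: out=0, reg = 0xBAD0
clock 5: out=0, reg = 0x5D68
clock 6: out=0, reg = 0xAEB4
clock 7: out=0, reg = 0xD75A
clock 8: out=0, reg = 0xEBAD
clock 9: out=1, reg = 0x75D6
clock 10: out=0, reg = 0x3AEB

000010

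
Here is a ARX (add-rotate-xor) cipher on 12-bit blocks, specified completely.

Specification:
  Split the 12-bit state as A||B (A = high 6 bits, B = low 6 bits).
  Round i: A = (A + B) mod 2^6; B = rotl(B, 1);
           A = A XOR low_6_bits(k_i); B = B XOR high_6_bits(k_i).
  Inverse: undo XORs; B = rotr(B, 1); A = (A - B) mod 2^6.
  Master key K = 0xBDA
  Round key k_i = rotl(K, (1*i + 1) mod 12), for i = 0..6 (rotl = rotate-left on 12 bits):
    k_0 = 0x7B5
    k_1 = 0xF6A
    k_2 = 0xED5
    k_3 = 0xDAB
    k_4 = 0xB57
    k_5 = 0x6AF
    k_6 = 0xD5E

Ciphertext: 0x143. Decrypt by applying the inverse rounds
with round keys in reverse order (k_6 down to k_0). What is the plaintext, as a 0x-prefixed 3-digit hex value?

s_0 = ciphertext = 0x143
s_1 = InvRound(s_0, k_6) = 0x01B
s_2 = InvRound(s_1, k_5) = 0x3E0
s_3 = InvRound(s_2, k_4) = 0xCA6
s_4 = InvRound(s_3, k_3) = 0x448
s_5 = InvRound(s_4, k_2) = 0x2F9
s_6 = InvRound(s_5, k_1) = 0x7C2
s_7 = InvRound(s_6, k_0) = 0x70E

0x70E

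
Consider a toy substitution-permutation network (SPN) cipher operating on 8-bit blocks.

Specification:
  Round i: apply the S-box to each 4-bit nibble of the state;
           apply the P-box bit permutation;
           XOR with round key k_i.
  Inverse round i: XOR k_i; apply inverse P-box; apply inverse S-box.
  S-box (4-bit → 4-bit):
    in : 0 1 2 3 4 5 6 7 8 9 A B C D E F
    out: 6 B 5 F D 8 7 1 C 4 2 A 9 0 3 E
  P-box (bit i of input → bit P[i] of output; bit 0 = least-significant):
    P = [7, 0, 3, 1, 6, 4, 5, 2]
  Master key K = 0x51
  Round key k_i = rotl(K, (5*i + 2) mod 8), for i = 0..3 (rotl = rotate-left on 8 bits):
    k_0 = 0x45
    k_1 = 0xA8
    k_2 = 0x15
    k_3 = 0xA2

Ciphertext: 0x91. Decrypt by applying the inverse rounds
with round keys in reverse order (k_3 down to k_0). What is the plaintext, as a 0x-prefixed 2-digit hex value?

s_0 = ciphertext = 0x91
s_1 = InvRound(s_0, k_3) = 0x0B
s_2 = InvRound(s_1, k_2) = 0xB8
s_3 = InvRound(s_2, k_1) = 0xAD
s_4 = InvRound(s_3, k_0) = 0x22

0x22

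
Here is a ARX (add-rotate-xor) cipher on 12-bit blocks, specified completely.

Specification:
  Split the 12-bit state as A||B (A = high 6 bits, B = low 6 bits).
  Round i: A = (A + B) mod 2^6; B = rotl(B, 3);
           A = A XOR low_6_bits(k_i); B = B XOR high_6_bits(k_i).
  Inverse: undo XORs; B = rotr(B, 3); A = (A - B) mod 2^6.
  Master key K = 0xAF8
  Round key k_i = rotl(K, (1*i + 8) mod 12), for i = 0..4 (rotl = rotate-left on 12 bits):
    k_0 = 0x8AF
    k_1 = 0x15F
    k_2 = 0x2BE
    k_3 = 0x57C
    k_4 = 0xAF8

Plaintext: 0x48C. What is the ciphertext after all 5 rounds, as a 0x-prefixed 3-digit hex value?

s_0 = plaintext = 0x48C
s_1 = Round(s_0, k_0) = 0xC43
s_2 = Round(s_1, k_1) = 0xADD
s_3 = Round(s_2, k_2) = 0xDA1
s_4 = Round(s_3, k_3) = 0xAD9
s_5 = Round(s_4, k_4) = 0xF20

0xF20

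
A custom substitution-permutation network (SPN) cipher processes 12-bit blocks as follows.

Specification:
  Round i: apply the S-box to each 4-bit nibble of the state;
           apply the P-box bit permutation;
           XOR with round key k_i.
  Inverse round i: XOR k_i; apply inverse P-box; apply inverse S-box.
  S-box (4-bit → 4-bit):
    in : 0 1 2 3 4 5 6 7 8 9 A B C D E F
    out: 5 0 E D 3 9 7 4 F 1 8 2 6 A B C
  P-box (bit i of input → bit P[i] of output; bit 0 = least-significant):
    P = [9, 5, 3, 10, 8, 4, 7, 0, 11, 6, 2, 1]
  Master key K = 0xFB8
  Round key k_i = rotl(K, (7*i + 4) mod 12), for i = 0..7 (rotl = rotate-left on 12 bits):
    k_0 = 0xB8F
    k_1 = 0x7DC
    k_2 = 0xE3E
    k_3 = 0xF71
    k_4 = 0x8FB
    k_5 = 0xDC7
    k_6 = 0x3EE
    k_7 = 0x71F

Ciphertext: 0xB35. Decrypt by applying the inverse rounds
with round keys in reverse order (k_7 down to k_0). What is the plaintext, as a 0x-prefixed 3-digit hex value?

s_0 = ciphertext = 0xB35
s_1 = InvRound(s_0, k_7) = 0x512
s_2 = InvRound(s_1, k_6) = 0xCC8
s_3 = InvRound(s_2, k_5) = 0xF57
s_4 = InvRound(s_3, k_4) = 0x708
s_5 = InvRound(s_4, k_3) = 0x4DC
s_6 = InvRound(s_5, k_2) = 0xE74
s_7 = InvRound(s_6, k_1) = 0x90C
s_8 = InvRound(s_7, k_0) = 0xAF9

0xAF9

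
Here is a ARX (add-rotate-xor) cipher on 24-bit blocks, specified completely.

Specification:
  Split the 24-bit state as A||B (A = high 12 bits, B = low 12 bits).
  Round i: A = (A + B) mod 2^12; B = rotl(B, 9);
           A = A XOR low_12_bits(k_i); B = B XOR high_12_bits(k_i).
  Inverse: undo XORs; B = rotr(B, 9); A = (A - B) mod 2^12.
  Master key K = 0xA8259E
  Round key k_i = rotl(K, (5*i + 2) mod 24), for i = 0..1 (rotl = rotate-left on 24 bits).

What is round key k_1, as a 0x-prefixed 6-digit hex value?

K = 0xA8259E
k_0 = rotl(K, (5*0+2) mod 24) = rotl(K, 2) = 0xA0967A
k_1 = rotl(K, (5*1+2) mod 24) = rotl(K, 7) = 0x12CF54

0x12CF54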